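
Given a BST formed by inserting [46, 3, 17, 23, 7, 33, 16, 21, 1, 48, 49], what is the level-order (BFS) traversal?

Tree insertion order: [46, 3, 17, 23, 7, 33, 16, 21, 1, 48, 49]
Tree (level-order array): [46, 3, 48, 1, 17, None, 49, None, None, 7, 23, None, None, None, 16, 21, 33]
BFS from the root, enqueuing left then right child of each popped node:
  queue [46] -> pop 46, enqueue [3, 48], visited so far: [46]
  queue [3, 48] -> pop 3, enqueue [1, 17], visited so far: [46, 3]
  queue [48, 1, 17] -> pop 48, enqueue [49], visited so far: [46, 3, 48]
  queue [1, 17, 49] -> pop 1, enqueue [none], visited so far: [46, 3, 48, 1]
  queue [17, 49] -> pop 17, enqueue [7, 23], visited so far: [46, 3, 48, 1, 17]
  queue [49, 7, 23] -> pop 49, enqueue [none], visited so far: [46, 3, 48, 1, 17, 49]
  queue [7, 23] -> pop 7, enqueue [16], visited so far: [46, 3, 48, 1, 17, 49, 7]
  queue [23, 16] -> pop 23, enqueue [21, 33], visited so far: [46, 3, 48, 1, 17, 49, 7, 23]
  queue [16, 21, 33] -> pop 16, enqueue [none], visited so far: [46, 3, 48, 1, 17, 49, 7, 23, 16]
  queue [21, 33] -> pop 21, enqueue [none], visited so far: [46, 3, 48, 1, 17, 49, 7, 23, 16, 21]
  queue [33] -> pop 33, enqueue [none], visited so far: [46, 3, 48, 1, 17, 49, 7, 23, 16, 21, 33]
Result: [46, 3, 48, 1, 17, 49, 7, 23, 16, 21, 33]


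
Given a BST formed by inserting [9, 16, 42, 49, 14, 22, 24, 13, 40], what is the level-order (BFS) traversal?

Tree insertion order: [9, 16, 42, 49, 14, 22, 24, 13, 40]
Tree (level-order array): [9, None, 16, 14, 42, 13, None, 22, 49, None, None, None, 24, None, None, None, 40]
BFS from the root, enqueuing left then right child of each popped node:
  queue [9] -> pop 9, enqueue [16], visited so far: [9]
  queue [16] -> pop 16, enqueue [14, 42], visited so far: [9, 16]
  queue [14, 42] -> pop 14, enqueue [13], visited so far: [9, 16, 14]
  queue [42, 13] -> pop 42, enqueue [22, 49], visited so far: [9, 16, 14, 42]
  queue [13, 22, 49] -> pop 13, enqueue [none], visited so far: [9, 16, 14, 42, 13]
  queue [22, 49] -> pop 22, enqueue [24], visited so far: [9, 16, 14, 42, 13, 22]
  queue [49, 24] -> pop 49, enqueue [none], visited so far: [9, 16, 14, 42, 13, 22, 49]
  queue [24] -> pop 24, enqueue [40], visited so far: [9, 16, 14, 42, 13, 22, 49, 24]
  queue [40] -> pop 40, enqueue [none], visited so far: [9, 16, 14, 42, 13, 22, 49, 24, 40]
Result: [9, 16, 14, 42, 13, 22, 49, 24, 40]


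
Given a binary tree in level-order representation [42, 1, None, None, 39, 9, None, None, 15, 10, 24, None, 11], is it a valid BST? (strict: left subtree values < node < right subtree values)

Level-order array: [42, 1, None, None, 39, 9, None, None, 15, 10, 24, None, 11]
Validate using subtree bounds (lo, hi): at each node, require lo < value < hi,
then recurse left with hi=value and right with lo=value.
Preorder trace (stopping at first violation):
  at node 42 with bounds (-inf, +inf): OK
  at node 1 with bounds (-inf, 42): OK
  at node 39 with bounds (1, 42): OK
  at node 9 with bounds (1, 39): OK
  at node 15 with bounds (9, 39): OK
  at node 10 with bounds (9, 15): OK
  at node 11 with bounds (10, 15): OK
  at node 24 with bounds (15, 39): OK
No violation found at any node.
Result: Valid BST


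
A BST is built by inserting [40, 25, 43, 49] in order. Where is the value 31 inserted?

Starting tree (level order): [40, 25, 43, None, None, None, 49]
Insertion path: 40 -> 25
Result: insert 31 as right child of 25
Final tree (level order): [40, 25, 43, None, 31, None, 49]


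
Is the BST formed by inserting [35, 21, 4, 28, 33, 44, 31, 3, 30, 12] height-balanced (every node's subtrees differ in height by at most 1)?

Tree (level-order array): [35, 21, 44, 4, 28, None, None, 3, 12, None, 33, None, None, None, None, 31, None, 30]
Definition: a tree is height-balanced if, at every node, |h(left) - h(right)| <= 1 (empty subtree has height -1).
Bottom-up per-node check:
  node 3: h_left=-1, h_right=-1, diff=0 [OK], height=0
  node 12: h_left=-1, h_right=-1, diff=0 [OK], height=0
  node 4: h_left=0, h_right=0, diff=0 [OK], height=1
  node 30: h_left=-1, h_right=-1, diff=0 [OK], height=0
  node 31: h_left=0, h_right=-1, diff=1 [OK], height=1
  node 33: h_left=1, h_right=-1, diff=2 [FAIL (|1--1|=2 > 1)], height=2
  node 28: h_left=-1, h_right=2, diff=3 [FAIL (|-1-2|=3 > 1)], height=3
  node 21: h_left=1, h_right=3, diff=2 [FAIL (|1-3|=2 > 1)], height=4
  node 44: h_left=-1, h_right=-1, diff=0 [OK], height=0
  node 35: h_left=4, h_right=0, diff=4 [FAIL (|4-0|=4 > 1)], height=5
Node 33 violates the condition: |1 - -1| = 2 > 1.
Result: Not balanced


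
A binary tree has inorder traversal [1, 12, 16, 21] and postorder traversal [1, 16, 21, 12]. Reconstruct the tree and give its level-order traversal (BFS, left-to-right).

Inorder:   [1, 12, 16, 21]
Postorder: [1, 16, 21, 12]
Algorithm: postorder visits root last, so walk postorder right-to-left;
each value is the root of the current inorder slice — split it at that
value, recurse on the right subtree first, then the left.
Recursive splits:
  root=12; inorder splits into left=[1], right=[16, 21]
  root=21; inorder splits into left=[16], right=[]
  root=16; inorder splits into left=[], right=[]
  root=1; inorder splits into left=[], right=[]
Reconstructed level-order: [12, 1, 21, 16]


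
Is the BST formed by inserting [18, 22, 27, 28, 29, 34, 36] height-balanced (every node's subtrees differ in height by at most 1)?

Tree (level-order array): [18, None, 22, None, 27, None, 28, None, 29, None, 34, None, 36]
Definition: a tree is height-balanced if, at every node, |h(left) - h(right)| <= 1 (empty subtree has height -1).
Bottom-up per-node check:
  node 36: h_left=-1, h_right=-1, diff=0 [OK], height=0
  node 34: h_left=-1, h_right=0, diff=1 [OK], height=1
  node 29: h_left=-1, h_right=1, diff=2 [FAIL (|-1-1|=2 > 1)], height=2
  node 28: h_left=-1, h_right=2, diff=3 [FAIL (|-1-2|=3 > 1)], height=3
  node 27: h_left=-1, h_right=3, diff=4 [FAIL (|-1-3|=4 > 1)], height=4
  node 22: h_left=-1, h_right=4, diff=5 [FAIL (|-1-4|=5 > 1)], height=5
  node 18: h_left=-1, h_right=5, diff=6 [FAIL (|-1-5|=6 > 1)], height=6
Node 29 violates the condition: |-1 - 1| = 2 > 1.
Result: Not balanced


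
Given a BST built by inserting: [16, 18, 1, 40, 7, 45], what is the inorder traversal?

Tree insertion order: [16, 18, 1, 40, 7, 45]
Tree (level-order array): [16, 1, 18, None, 7, None, 40, None, None, None, 45]
Inorder traversal: [1, 7, 16, 18, 40, 45]


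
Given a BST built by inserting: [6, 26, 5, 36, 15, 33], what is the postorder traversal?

Tree insertion order: [6, 26, 5, 36, 15, 33]
Tree (level-order array): [6, 5, 26, None, None, 15, 36, None, None, 33]
Postorder traversal: [5, 15, 33, 36, 26, 6]


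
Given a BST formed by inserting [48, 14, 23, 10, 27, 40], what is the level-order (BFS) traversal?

Tree insertion order: [48, 14, 23, 10, 27, 40]
Tree (level-order array): [48, 14, None, 10, 23, None, None, None, 27, None, 40]
BFS from the root, enqueuing left then right child of each popped node:
  queue [48] -> pop 48, enqueue [14], visited so far: [48]
  queue [14] -> pop 14, enqueue [10, 23], visited so far: [48, 14]
  queue [10, 23] -> pop 10, enqueue [none], visited so far: [48, 14, 10]
  queue [23] -> pop 23, enqueue [27], visited so far: [48, 14, 10, 23]
  queue [27] -> pop 27, enqueue [40], visited so far: [48, 14, 10, 23, 27]
  queue [40] -> pop 40, enqueue [none], visited so far: [48, 14, 10, 23, 27, 40]
Result: [48, 14, 10, 23, 27, 40]


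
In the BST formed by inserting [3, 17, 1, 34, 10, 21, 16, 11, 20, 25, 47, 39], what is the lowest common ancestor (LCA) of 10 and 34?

Tree insertion order: [3, 17, 1, 34, 10, 21, 16, 11, 20, 25, 47, 39]
Tree (level-order array): [3, 1, 17, None, None, 10, 34, None, 16, 21, 47, 11, None, 20, 25, 39]
In a BST, the LCA of p=10, q=34 is the first node v on the
root-to-leaf path with p <= v <= q (go left if both < v, right if both > v).
Walk from root:
  at 3: both 10 and 34 > 3, go right
  at 17: 10 <= 17 <= 34, this is the LCA
LCA = 17


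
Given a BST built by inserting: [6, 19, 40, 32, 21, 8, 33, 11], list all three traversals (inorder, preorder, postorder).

Tree insertion order: [6, 19, 40, 32, 21, 8, 33, 11]
Tree (level-order array): [6, None, 19, 8, 40, None, 11, 32, None, None, None, 21, 33]
Inorder (L, root, R): [6, 8, 11, 19, 21, 32, 33, 40]
Preorder (root, L, R): [6, 19, 8, 11, 40, 32, 21, 33]
Postorder (L, R, root): [11, 8, 21, 33, 32, 40, 19, 6]


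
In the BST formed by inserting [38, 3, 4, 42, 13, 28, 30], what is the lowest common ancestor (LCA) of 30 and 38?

Tree insertion order: [38, 3, 4, 42, 13, 28, 30]
Tree (level-order array): [38, 3, 42, None, 4, None, None, None, 13, None, 28, None, 30]
In a BST, the LCA of p=30, q=38 is the first node v on the
root-to-leaf path with p <= v <= q (go left if both < v, right if both > v).
Walk from root:
  at 38: 30 <= 38 <= 38, this is the LCA
LCA = 38


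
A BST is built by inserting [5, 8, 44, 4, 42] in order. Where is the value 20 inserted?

Starting tree (level order): [5, 4, 8, None, None, None, 44, 42]
Insertion path: 5 -> 8 -> 44 -> 42
Result: insert 20 as left child of 42
Final tree (level order): [5, 4, 8, None, None, None, 44, 42, None, 20]


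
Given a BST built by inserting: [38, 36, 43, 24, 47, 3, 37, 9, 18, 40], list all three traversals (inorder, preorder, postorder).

Tree insertion order: [38, 36, 43, 24, 47, 3, 37, 9, 18, 40]
Tree (level-order array): [38, 36, 43, 24, 37, 40, 47, 3, None, None, None, None, None, None, None, None, 9, None, 18]
Inorder (L, root, R): [3, 9, 18, 24, 36, 37, 38, 40, 43, 47]
Preorder (root, L, R): [38, 36, 24, 3, 9, 18, 37, 43, 40, 47]
Postorder (L, R, root): [18, 9, 3, 24, 37, 36, 40, 47, 43, 38]


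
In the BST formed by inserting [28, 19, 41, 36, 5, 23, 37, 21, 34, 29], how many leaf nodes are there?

Tree built from: [28, 19, 41, 36, 5, 23, 37, 21, 34, 29]
Tree (level-order array): [28, 19, 41, 5, 23, 36, None, None, None, 21, None, 34, 37, None, None, 29]
Rule: A leaf has 0 children.
Per-node child counts:
  node 28: 2 child(ren)
  node 19: 2 child(ren)
  node 5: 0 child(ren)
  node 23: 1 child(ren)
  node 21: 0 child(ren)
  node 41: 1 child(ren)
  node 36: 2 child(ren)
  node 34: 1 child(ren)
  node 29: 0 child(ren)
  node 37: 0 child(ren)
Matching nodes: [5, 21, 29, 37]
Count of leaf nodes: 4


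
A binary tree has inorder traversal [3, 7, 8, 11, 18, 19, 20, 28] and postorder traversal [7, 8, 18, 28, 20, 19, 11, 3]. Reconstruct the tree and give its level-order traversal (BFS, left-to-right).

Inorder:   [3, 7, 8, 11, 18, 19, 20, 28]
Postorder: [7, 8, 18, 28, 20, 19, 11, 3]
Algorithm: postorder visits root last, so walk postorder right-to-left;
each value is the root of the current inorder slice — split it at that
value, recurse on the right subtree first, then the left.
Recursive splits:
  root=3; inorder splits into left=[], right=[7, 8, 11, 18, 19, 20, 28]
  root=11; inorder splits into left=[7, 8], right=[18, 19, 20, 28]
  root=19; inorder splits into left=[18], right=[20, 28]
  root=20; inorder splits into left=[], right=[28]
  root=28; inorder splits into left=[], right=[]
  root=18; inorder splits into left=[], right=[]
  root=8; inorder splits into left=[7], right=[]
  root=7; inorder splits into left=[], right=[]
Reconstructed level-order: [3, 11, 8, 19, 7, 18, 20, 28]


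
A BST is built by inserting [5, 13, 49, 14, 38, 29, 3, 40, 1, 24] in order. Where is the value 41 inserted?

Starting tree (level order): [5, 3, 13, 1, None, None, 49, None, None, 14, None, None, 38, 29, 40, 24]
Insertion path: 5 -> 13 -> 49 -> 14 -> 38 -> 40
Result: insert 41 as right child of 40
Final tree (level order): [5, 3, 13, 1, None, None, 49, None, None, 14, None, None, 38, 29, 40, 24, None, None, 41]


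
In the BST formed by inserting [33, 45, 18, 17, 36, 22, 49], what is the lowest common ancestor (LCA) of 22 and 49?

Tree insertion order: [33, 45, 18, 17, 36, 22, 49]
Tree (level-order array): [33, 18, 45, 17, 22, 36, 49]
In a BST, the LCA of p=22, q=49 is the first node v on the
root-to-leaf path with p <= v <= q (go left if both < v, right if both > v).
Walk from root:
  at 33: 22 <= 33 <= 49, this is the LCA
LCA = 33


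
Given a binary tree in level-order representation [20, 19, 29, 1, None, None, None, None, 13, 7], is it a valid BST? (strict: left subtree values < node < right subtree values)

Level-order array: [20, 19, 29, 1, None, None, None, None, 13, 7]
Validate using subtree bounds (lo, hi): at each node, require lo < value < hi,
then recurse left with hi=value and right with lo=value.
Preorder trace (stopping at first violation):
  at node 20 with bounds (-inf, +inf): OK
  at node 19 with bounds (-inf, 20): OK
  at node 1 with bounds (-inf, 19): OK
  at node 13 with bounds (1, 19): OK
  at node 7 with bounds (1, 13): OK
  at node 29 with bounds (20, +inf): OK
No violation found at any node.
Result: Valid BST


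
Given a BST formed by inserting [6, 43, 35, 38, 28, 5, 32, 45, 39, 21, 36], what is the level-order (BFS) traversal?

Tree insertion order: [6, 43, 35, 38, 28, 5, 32, 45, 39, 21, 36]
Tree (level-order array): [6, 5, 43, None, None, 35, 45, 28, 38, None, None, 21, 32, 36, 39]
BFS from the root, enqueuing left then right child of each popped node:
  queue [6] -> pop 6, enqueue [5, 43], visited so far: [6]
  queue [5, 43] -> pop 5, enqueue [none], visited so far: [6, 5]
  queue [43] -> pop 43, enqueue [35, 45], visited so far: [6, 5, 43]
  queue [35, 45] -> pop 35, enqueue [28, 38], visited so far: [6, 5, 43, 35]
  queue [45, 28, 38] -> pop 45, enqueue [none], visited so far: [6, 5, 43, 35, 45]
  queue [28, 38] -> pop 28, enqueue [21, 32], visited so far: [6, 5, 43, 35, 45, 28]
  queue [38, 21, 32] -> pop 38, enqueue [36, 39], visited so far: [6, 5, 43, 35, 45, 28, 38]
  queue [21, 32, 36, 39] -> pop 21, enqueue [none], visited so far: [6, 5, 43, 35, 45, 28, 38, 21]
  queue [32, 36, 39] -> pop 32, enqueue [none], visited so far: [6, 5, 43, 35, 45, 28, 38, 21, 32]
  queue [36, 39] -> pop 36, enqueue [none], visited so far: [6, 5, 43, 35, 45, 28, 38, 21, 32, 36]
  queue [39] -> pop 39, enqueue [none], visited so far: [6, 5, 43, 35, 45, 28, 38, 21, 32, 36, 39]
Result: [6, 5, 43, 35, 45, 28, 38, 21, 32, 36, 39]


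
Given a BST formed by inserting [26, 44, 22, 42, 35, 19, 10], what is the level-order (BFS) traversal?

Tree insertion order: [26, 44, 22, 42, 35, 19, 10]
Tree (level-order array): [26, 22, 44, 19, None, 42, None, 10, None, 35]
BFS from the root, enqueuing left then right child of each popped node:
  queue [26] -> pop 26, enqueue [22, 44], visited so far: [26]
  queue [22, 44] -> pop 22, enqueue [19], visited so far: [26, 22]
  queue [44, 19] -> pop 44, enqueue [42], visited so far: [26, 22, 44]
  queue [19, 42] -> pop 19, enqueue [10], visited so far: [26, 22, 44, 19]
  queue [42, 10] -> pop 42, enqueue [35], visited so far: [26, 22, 44, 19, 42]
  queue [10, 35] -> pop 10, enqueue [none], visited so far: [26, 22, 44, 19, 42, 10]
  queue [35] -> pop 35, enqueue [none], visited so far: [26, 22, 44, 19, 42, 10, 35]
Result: [26, 22, 44, 19, 42, 10, 35]


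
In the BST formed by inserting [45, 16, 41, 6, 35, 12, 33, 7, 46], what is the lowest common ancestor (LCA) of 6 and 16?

Tree insertion order: [45, 16, 41, 6, 35, 12, 33, 7, 46]
Tree (level-order array): [45, 16, 46, 6, 41, None, None, None, 12, 35, None, 7, None, 33]
In a BST, the LCA of p=6, q=16 is the first node v on the
root-to-leaf path with p <= v <= q (go left if both < v, right if both > v).
Walk from root:
  at 45: both 6 and 16 < 45, go left
  at 16: 6 <= 16 <= 16, this is the LCA
LCA = 16


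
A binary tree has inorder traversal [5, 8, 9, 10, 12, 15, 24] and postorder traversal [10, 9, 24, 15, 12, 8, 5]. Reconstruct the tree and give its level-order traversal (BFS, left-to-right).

Inorder:   [5, 8, 9, 10, 12, 15, 24]
Postorder: [10, 9, 24, 15, 12, 8, 5]
Algorithm: postorder visits root last, so walk postorder right-to-left;
each value is the root of the current inorder slice — split it at that
value, recurse on the right subtree first, then the left.
Recursive splits:
  root=5; inorder splits into left=[], right=[8, 9, 10, 12, 15, 24]
  root=8; inorder splits into left=[], right=[9, 10, 12, 15, 24]
  root=12; inorder splits into left=[9, 10], right=[15, 24]
  root=15; inorder splits into left=[], right=[24]
  root=24; inorder splits into left=[], right=[]
  root=9; inorder splits into left=[], right=[10]
  root=10; inorder splits into left=[], right=[]
Reconstructed level-order: [5, 8, 12, 9, 15, 10, 24]


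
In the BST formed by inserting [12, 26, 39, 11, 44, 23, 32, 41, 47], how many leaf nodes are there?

Tree built from: [12, 26, 39, 11, 44, 23, 32, 41, 47]
Tree (level-order array): [12, 11, 26, None, None, 23, 39, None, None, 32, 44, None, None, 41, 47]
Rule: A leaf has 0 children.
Per-node child counts:
  node 12: 2 child(ren)
  node 11: 0 child(ren)
  node 26: 2 child(ren)
  node 23: 0 child(ren)
  node 39: 2 child(ren)
  node 32: 0 child(ren)
  node 44: 2 child(ren)
  node 41: 0 child(ren)
  node 47: 0 child(ren)
Matching nodes: [11, 23, 32, 41, 47]
Count of leaf nodes: 5


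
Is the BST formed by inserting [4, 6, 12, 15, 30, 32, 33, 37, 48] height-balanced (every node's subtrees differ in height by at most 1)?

Tree (level-order array): [4, None, 6, None, 12, None, 15, None, 30, None, 32, None, 33, None, 37, None, 48]
Definition: a tree is height-balanced if, at every node, |h(left) - h(right)| <= 1 (empty subtree has height -1).
Bottom-up per-node check:
  node 48: h_left=-1, h_right=-1, diff=0 [OK], height=0
  node 37: h_left=-1, h_right=0, diff=1 [OK], height=1
  node 33: h_left=-1, h_right=1, diff=2 [FAIL (|-1-1|=2 > 1)], height=2
  node 32: h_left=-1, h_right=2, diff=3 [FAIL (|-1-2|=3 > 1)], height=3
  node 30: h_left=-1, h_right=3, diff=4 [FAIL (|-1-3|=4 > 1)], height=4
  node 15: h_left=-1, h_right=4, diff=5 [FAIL (|-1-4|=5 > 1)], height=5
  node 12: h_left=-1, h_right=5, diff=6 [FAIL (|-1-5|=6 > 1)], height=6
  node 6: h_left=-1, h_right=6, diff=7 [FAIL (|-1-6|=7 > 1)], height=7
  node 4: h_left=-1, h_right=7, diff=8 [FAIL (|-1-7|=8 > 1)], height=8
Node 33 violates the condition: |-1 - 1| = 2 > 1.
Result: Not balanced


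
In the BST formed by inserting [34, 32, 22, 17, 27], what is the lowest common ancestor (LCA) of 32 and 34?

Tree insertion order: [34, 32, 22, 17, 27]
Tree (level-order array): [34, 32, None, 22, None, 17, 27]
In a BST, the LCA of p=32, q=34 is the first node v on the
root-to-leaf path with p <= v <= q (go left if both < v, right if both > v).
Walk from root:
  at 34: 32 <= 34 <= 34, this is the LCA
LCA = 34


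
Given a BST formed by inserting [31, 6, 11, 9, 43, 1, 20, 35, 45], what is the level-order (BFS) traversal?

Tree insertion order: [31, 6, 11, 9, 43, 1, 20, 35, 45]
Tree (level-order array): [31, 6, 43, 1, 11, 35, 45, None, None, 9, 20]
BFS from the root, enqueuing left then right child of each popped node:
  queue [31] -> pop 31, enqueue [6, 43], visited so far: [31]
  queue [6, 43] -> pop 6, enqueue [1, 11], visited so far: [31, 6]
  queue [43, 1, 11] -> pop 43, enqueue [35, 45], visited so far: [31, 6, 43]
  queue [1, 11, 35, 45] -> pop 1, enqueue [none], visited so far: [31, 6, 43, 1]
  queue [11, 35, 45] -> pop 11, enqueue [9, 20], visited so far: [31, 6, 43, 1, 11]
  queue [35, 45, 9, 20] -> pop 35, enqueue [none], visited so far: [31, 6, 43, 1, 11, 35]
  queue [45, 9, 20] -> pop 45, enqueue [none], visited so far: [31, 6, 43, 1, 11, 35, 45]
  queue [9, 20] -> pop 9, enqueue [none], visited so far: [31, 6, 43, 1, 11, 35, 45, 9]
  queue [20] -> pop 20, enqueue [none], visited so far: [31, 6, 43, 1, 11, 35, 45, 9, 20]
Result: [31, 6, 43, 1, 11, 35, 45, 9, 20]


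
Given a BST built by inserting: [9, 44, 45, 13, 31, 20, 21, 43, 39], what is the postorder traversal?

Tree insertion order: [9, 44, 45, 13, 31, 20, 21, 43, 39]
Tree (level-order array): [9, None, 44, 13, 45, None, 31, None, None, 20, 43, None, 21, 39]
Postorder traversal: [21, 20, 39, 43, 31, 13, 45, 44, 9]


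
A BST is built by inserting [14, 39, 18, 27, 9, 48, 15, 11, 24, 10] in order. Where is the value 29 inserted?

Starting tree (level order): [14, 9, 39, None, 11, 18, 48, 10, None, 15, 27, None, None, None, None, None, None, 24]
Insertion path: 14 -> 39 -> 18 -> 27
Result: insert 29 as right child of 27
Final tree (level order): [14, 9, 39, None, 11, 18, 48, 10, None, 15, 27, None, None, None, None, None, None, 24, 29]


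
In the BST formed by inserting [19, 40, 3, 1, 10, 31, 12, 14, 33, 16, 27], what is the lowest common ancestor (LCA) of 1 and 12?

Tree insertion order: [19, 40, 3, 1, 10, 31, 12, 14, 33, 16, 27]
Tree (level-order array): [19, 3, 40, 1, 10, 31, None, None, None, None, 12, 27, 33, None, 14, None, None, None, None, None, 16]
In a BST, the LCA of p=1, q=12 is the first node v on the
root-to-leaf path with p <= v <= q (go left if both < v, right if both > v).
Walk from root:
  at 19: both 1 and 12 < 19, go left
  at 3: 1 <= 3 <= 12, this is the LCA
LCA = 3


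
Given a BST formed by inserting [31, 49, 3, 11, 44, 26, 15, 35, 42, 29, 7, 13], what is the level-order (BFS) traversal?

Tree insertion order: [31, 49, 3, 11, 44, 26, 15, 35, 42, 29, 7, 13]
Tree (level-order array): [31, 3, 49, None, 11, 44, None, 7, 26, 35, None, None, None, 15, 29, None, 42, 13]
BFS from the root, enqueuing left then right child of each popped node:
  queue [31] -> pop 31, enqueue [3, 49], visited so far: [31]
  queue [3, 49] -> pop 3, enqueue [11], visited so far: [31, 3]
  queue [49, 11] -> pop 49, enqueue [44], visited so far: [31, 3, 49]
  queue [11, 44] -> pop 11, enqueue [7, 26], visited so far: [31, 3, 49, 11]
  queue [44, 7, 26] -> pop 44, enqueue [35], visited so far: [31, 3, 49, 11, 44]
  queue [7, 26, 35] -> pop 7, enqueue [none], visited so far: [31, 3, 49, 11, 44, 7]
  queue [26, 35] -> pop 26, enqueue [15, 29], visited so far: [31, 3, 49, 11, 44, 7, 26]
  queue [35, 15, 29] -> pop 35, enqueue [42], visited so far: [31, 3, 49, 11, 44, 7, 26, 35]
  queue [15, 29, 42] -> pop 15, enqueue [13], visited so far: [31, 3, 49, 11, 44, 7, 26, 35, 15]
  queue [29, 42, 13] -> pop 29, enqueue [none], visited so far: [31, 3, 49, 11, 44, 7, 26, 35, 15, 29]
  queue [42, 13] -> pop 42, enqueue [none], visited so far: [31, 3, 49, 11, 44, 7, 26, 35, 15, 29, 42]
  queue [13] -> pop 13, enqueue [none], visited so far: [31, 3, 49, 11, 44, 7, 26, 35, 15, 29, 42, 13]
Result: [31, 3, 49, 11, 44, 7, 26, 35, 15, 29, 42, 13]


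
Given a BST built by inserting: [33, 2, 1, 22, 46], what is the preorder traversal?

Tree insertion order: [33, 2, 1, 22, 46]
Tree (level-order array): [33, 2, 46, 1, 22]
Preorder traversal: [33, 2, 1, 22, 46]


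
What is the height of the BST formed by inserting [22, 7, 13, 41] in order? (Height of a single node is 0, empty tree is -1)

Insertion order: [22, 7, 13, 41]
Tree (level-order array): [22, 7, 41, None, 13]
Compute height bottom-up (empty subtree = -1):
  height(13) = 1 + max(-1, -1) = 0
  height(7) = 1 + max(-1, 0) = 1
  height(41) = 1 + max(-1, -1) = 0
  height(22) = 1 + max(1, 0) = 2
Height = 2


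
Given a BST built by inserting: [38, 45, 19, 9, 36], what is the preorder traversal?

Tree insertion order: [38, 45, 19, 9, 36]
Tree (level-order array): [38, 19, 45, 9, 36]
Preorder traversal: [38, 19, 9, 36, 45]


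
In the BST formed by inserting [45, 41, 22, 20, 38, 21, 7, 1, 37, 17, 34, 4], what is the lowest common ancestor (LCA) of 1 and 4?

Tree insertion order: [45, 41, 22, 20, 38, 21, 7, 1, 37, 17, 34, 4]
Tree (level-order array): [45, 41, None, 22, None, 20, 38, 7, 21, 37, None, 1, 17, None, None, 34, None, None, 4]
In a BST, the LCA of p=1, q=4 is the first node v on the
root-to-leaf path with p <= v <= q (go left if both < v, right if both > v).
Walk from root:
  at 45: both 1 and 4 < 45, go left
  at 41: both 1 and 4 < 41, go left
  at 22: both 1 and 4 < 22, go left
  at 20: both 1 and 4 < 20, go left
  at 7: both 1 and 4 < 7, go left
  at 1: 1 <= 1 <= 4, this is the LCA
LCA = 1


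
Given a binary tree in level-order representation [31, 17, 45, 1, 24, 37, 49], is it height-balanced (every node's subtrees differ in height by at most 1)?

Tree (level-order array): [31, 17, 45, 1, 24, 37, 49]
Definition: a tree is height-balanced if, at every node, |h(left) - h(right)| <= 1 (empty subtree has height -1).
Bottom-up per-node check:
  node 1: h_left=-1, h_right=-1, diff=0 [OK], height=0
  node 24: h_left=-1, h_right=-1, diff=0 [OK], height=0
  node 17: h_left=0, h_right=0, diff=0 [OK], height=1
  node 37: h_left=-1, h_right=-1, diff=0 [OK], height=0
  node 49: h_left=-1, h_right=-1, diff=0 [OK], height=0
  node 45: h_left=0, h_right=0, diff=0 [OK], height=1
  node 31: h_left=1, h_right=1, diff=0 [OK], height=2
All nodes satisfy the balance condition.
Result: Balanced


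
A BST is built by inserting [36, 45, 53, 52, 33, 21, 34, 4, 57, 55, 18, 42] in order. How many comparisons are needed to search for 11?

Search path for 11: 36 -> 33 -> 21 -> 4 -> 18
Found: False
Comparisons: 5


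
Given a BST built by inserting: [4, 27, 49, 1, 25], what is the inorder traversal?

Tree insertion order: [4, 27, 49, 1, 25]
Tree (level-order array): [4, 1, 27, None, None, 25, 49]
Inorder traversal: [1, 4, 25, 27, 49]


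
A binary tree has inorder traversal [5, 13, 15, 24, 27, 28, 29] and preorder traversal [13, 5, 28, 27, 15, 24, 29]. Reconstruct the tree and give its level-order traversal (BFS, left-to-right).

Inorder:  [5, 13, 15, 24, 27, 28, 29]
Preorder: [13, 5, 28, 27, 15, 24, 29]
Algorithm: preorder visits root first, so consume preorder in order;
for each root, split the current inorder slice at that value into
left-subtree inorder and right-subtree inorder, then recurse.
Recursive splits:
  root=13; inorder splits into left=[5], right=[15, 24, 27, 28, 29]
  root=5; inorder splits into left=[], right=[]
  root=28; inorder splits into left=[15, 24, 27], right=[29]
  root=27; inorder splits into left=[15, 24], right=[]
  root=15; inorder splits into left=[], right=[24]
  root=24; inorder splits into left=[], right=[]
  root=29; inorder splits into left=[], right=[]
Reconstructed level-order: [13, 5, 28, 27, 29, 15, 24]


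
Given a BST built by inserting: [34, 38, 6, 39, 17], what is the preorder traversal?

Tree insertion order: [34, 38, 6, 39, 17]
Tree (level-order array): [34, 6, 38, None, 17, None, 39]
Preorder traversal: [34, 6, 17, 38, 39]


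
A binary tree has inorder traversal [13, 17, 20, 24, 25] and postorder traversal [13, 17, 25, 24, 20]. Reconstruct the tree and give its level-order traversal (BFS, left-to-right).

Inorder:   [13, 17, 20, 24, 25]
Postorder: [13, 17, 25, 24, 20]
Algorithm: postorder visits root last, so walk postorder right-to-left;
each value is the root of the current inorder slice — split it at that
value, recurse on the right subtree first, then the left.
Recursive splits:
  root=20; inorder splits into left=[13, 17], right=[24, 25]
  root=24; inorder splits into left=[], right=[25]
  root=25; inorder splits into left=[], right=[]
  root=17; inorder splits into left=[13], right=[]
  root=13; inorder splits into left=[], right=[]
Reconstructed level-order: [20, 17, 24, 13, 25]


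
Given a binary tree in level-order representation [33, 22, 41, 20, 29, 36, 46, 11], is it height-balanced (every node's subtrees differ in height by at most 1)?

Tree (level-order array): [33, 22, 41, 20, 29, 36, 46, 11]
Definition: a tree is height-balanced if, at every node, |h(left) - h(right)| <= 1 (empty subtree has height -1).
Bottom-up per-node check:
  node 11: h_left=-1, h_right=-1, diff=0 [OK], height=0
  node 20: h_left=0, h_right=-1, diff=1 [OK], height=1
  node 29: h_left=-1, h_right=-1, diff=0 [OK], height=0
  node 22: h_left=1, h_right=0, diff=1 [OK], height=2
  node 36: h_left=-1, h_right=-1, diff=0 [OK], height=0
  node 46: h_left=-1, h_right=-1, diff=0 [OK], height=0
  node 41: h_left=0, h_right=0, diff=0 [OK], height=1
  node 33: h_left=2, h_right=1, diff=1 [OK], height=3
All nodes satisfy the balance condition.
Result: Balanced


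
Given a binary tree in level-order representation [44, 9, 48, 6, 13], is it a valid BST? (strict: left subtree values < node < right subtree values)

Level-order array: [44, 9, 48, 6, 13]
Validate using subtree bounds (lo, hi): at each node, require lo < value < hi,
then recurse left with hi=value and right with lo=value.
Preorder trace (stopping at first violation):
  at node 44 with bounds (-inf, +inf): OK
  at node 9 with bounds (-inf, 44): OK
  at node 6 with bounds (-inf, 9): OK
  at node 13 with bounds (9, 44): OK
  at node 48 with bounds (44, +inf): OK
No violation found at any node.
Result: Valid BST


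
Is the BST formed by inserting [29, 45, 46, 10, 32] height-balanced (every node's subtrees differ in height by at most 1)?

Tree (level-order array): [29, 10, 45, None, None, 32, 46]
Definition: a tree is height-balanced if, at every node, |h(left) - h(right)| <= 1 (empty subtree has height -1).
Bottom-up per-node check:
  node 10: h_left=-1, h_right=-1, diff=0 [OK], height=0
  node 32: h_left=-1, h_right=-1, diff=0 [OK], height=0
  node 46: h_left=-1, h_right=-1, diff=0 [OK], height=0
  node 45: h_left=0, h_right=0, diff=0 [OK], height=1
  node 29: h_left=0, h_right=1, diff=1 [OK], height=2
All nodes satisfy the balance condition.
Result: Balanced


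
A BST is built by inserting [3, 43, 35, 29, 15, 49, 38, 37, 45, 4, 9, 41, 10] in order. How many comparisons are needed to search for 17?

Search path for 17: 3 -> 43 -> 35 -> 29 -> 15
Found: False
Comparisons: 5


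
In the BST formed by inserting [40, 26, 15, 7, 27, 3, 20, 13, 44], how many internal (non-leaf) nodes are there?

Tree built from: [40, 26, 15, 7, 27, 3, 20, 13, 44]
Tree (level-order array): [40, 26, 44, 15, 27, None, None, 7, 20, None, None, 3, 13]
Rule: An internal node has at least one child.
Per-node child counts:
  node 40: 2 child(ren)
  node 26: 2 child(ren)
  node 15: 2 child(ren)
  node 7: 2 child(ren)
  node 3: 0 child(ren)
  node 13: 0 child(ren)
  node 20: 0 child(ren)
  node 27: 0 child(ren)
  node 44: 0 child(ren)
Matching nodes: [40, 26, 15, 7]
Count of internal (non-leaf) nodes: 4


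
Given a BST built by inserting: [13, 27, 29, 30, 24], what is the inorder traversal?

Tree insertion order: [13, 27, 29, 30, 24]
Tree (level-order array): [13, None, 27, 24, 29, None, None, None, 30]
Inorder traversal: [13, 24, 27, 29, 30]


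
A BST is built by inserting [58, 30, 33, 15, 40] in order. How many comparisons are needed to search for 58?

Search path for 58: 58
Found: True
Comparisons: 1


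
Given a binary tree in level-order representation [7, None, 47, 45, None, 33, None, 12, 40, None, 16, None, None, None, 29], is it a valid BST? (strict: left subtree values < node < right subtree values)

Level-order array: [7, None, 47, 45, None, 33, None, 12, 40, None, 16, None, None, None, 29]
Validate using subtree bounds (lo, hi): at each node, require lo < value < hi,
then recurse left with hi=value and right with lo=value.
Preorder trace (stopping at first violation):
  at node 7 with bounds (-inf, +inf): OK
  at node 47 with bounds (7, +inf): OK
  at node 45 with bounds (7, 47): OK
  at node 33 with bounds (7, 45): OK
  at node 12 with bounds (7, 33): OK
  at node 16 with bounds (12, 33): OK
  at node 29 with bounds (16, 33): OK
  at node 40 with bounds (33, 45): OK
No violation found at any node.
Result: Valid BST


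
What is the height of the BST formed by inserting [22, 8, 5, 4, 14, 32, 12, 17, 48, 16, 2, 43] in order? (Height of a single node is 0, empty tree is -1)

Insertion order: [22, 8, 5, 4, 14, 32, 12, 17, 48, 16, 2, 43]
Tree (level-order array): [22, 8, 32, 5, 14, None, 48, 4, None, 12, 17, 43, None, 2, None, None, None, 16]
Compute height bottom-up (empty subtree = -1):
  height(2) = 1 + max(-1, -1) = 0
  height(4) = 1 + max(0, -1) = 1
  height(5) = 1 + max(1, -1) = 2
  height(12) = 1 + max(-1, -1) = 0
  height(16) = 1 + max(-1, -1) = 0
  height(17) = 1 + max(0, -1) = 1
  height(14) = 1 + max(0, 1) = 2
  height(8) = 1 + max(2, 2) = 3
  height(43) = 1 + max(-1, -1) = 0
  height(48) = 1 + max(0, -1) = 1
  height(32) = 1 + max(-1, 1) = 2
  height(22) = 1 + max(3, 2) = 4
Height = 4


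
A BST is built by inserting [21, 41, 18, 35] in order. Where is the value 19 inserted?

Starting tree (level order): [21, 18, 41, None, None, 35]
Insertion path: 21 -> 18
Result: insert 19 as right child of 18
Final tree (level order): [21, 18, 41, None, 19, 35]


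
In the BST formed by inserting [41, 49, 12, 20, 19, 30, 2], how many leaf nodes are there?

Tree built from: [41, 49, 12, 20, 19, 30, 2]
Tree (level-order array): [41, 12, 49, 2, 20, None, None, None, None, 19, 30]
Rule: A leaf has 0 children.
Per-node child counts:
  node 41: 2 child(ren)
  node 12: 2 child(ren)
  node 2: 0 child(ren)
  node 20: 2 child(ren)
  node 19: 0 child(ren)
  node 30: 0 child(ren)
  node 49: 0 child(ren)
Matching nodes: [2, 19, 30, 49]
Count of leaf nodes: 4


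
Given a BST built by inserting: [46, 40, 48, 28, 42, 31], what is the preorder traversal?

Tree insertion order: [46, 40, 48, 28, 42, 31]
Tree (level-order array): [46, 40, 48, 28, 42, None, None, None, 31]
Preorder traversal: [46, 40, 28, 31, 42, 48]


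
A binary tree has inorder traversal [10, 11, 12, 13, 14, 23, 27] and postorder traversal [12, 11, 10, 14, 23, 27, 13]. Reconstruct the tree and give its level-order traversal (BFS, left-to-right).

Inorder:   [10, 11, 12, 13, 14, 23, 27]
Postorder: [12, 11, 10, 14, 23, 27, 13]
Algorithm: postorder visits root last, so walk postorder right-to-left;
each value is the root of the current inorder slice — split it at that
value, recurse on the right subtree first, then the left.
Recursive splits:
  root=13; inorder splits into left=[10, 11, 12], right=[14, 23, 27]
  root=27; inorder splits into left=[14, 23], right=[]
  root=23; inorder splits into left=[14], right=[]
  root=14; inorder splits into left=[], right=[]
  root=10; inorder splits into left=[], right=[11, 12]
  root=11; inorder splits into left=[], right=[12]
  root=12; inorder splits into left=[], right=[]
Reconstructed level-order: [13, 10, 27, 11, 23, 12, 14]


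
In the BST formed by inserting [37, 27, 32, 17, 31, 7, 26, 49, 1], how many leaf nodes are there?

Tree built from: [37, 27, 32, 17, 31, 7, 26, 49, 1]
Tree (level-order array): [37, 27, 49, 17, 32, None, None, 7, 26, 31, None, 1]
Rule: A leaf has 0 children.
Per-node child counts:
  node 37: 2 child(ren)
  node 27: 2 child(ren)
  node 17: 2 child(ren)
  node 7: 1 child(ren)
  node 1: 0 child(ren)
  node 26: 0 child(ren)
  node 32: 1 child(ren)
  node 31: 0 child(ren)
  node 49: 0 child(ren)
Matching nodes: [1, 26, 31, 49]
Count of leaf nodes: 4


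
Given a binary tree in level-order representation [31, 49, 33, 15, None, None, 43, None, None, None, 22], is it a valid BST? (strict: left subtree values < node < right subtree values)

Level-order array: [31, 49, 33, 15, None, None, 43, None, None, None, 22]
Validate using subtree bounds (lo, hi): at each node, require lo < value < hi,
then recurse left with hi=value and right with lo=value.
Preorder trace (stopping at first violation):
  at node 31 with bounds (-inf, +inf): OK
  at node 49 with bounds (-inf, 31): VIOLATION
Node 49 violates its bound: not (-inf < 49 < 31).
Result: Not a valid BST


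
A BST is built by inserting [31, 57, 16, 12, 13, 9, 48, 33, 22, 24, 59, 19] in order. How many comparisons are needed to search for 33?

Search path for 33: 31 -> 57 -> 48 -> 33
Found: True
Comparisons: 4


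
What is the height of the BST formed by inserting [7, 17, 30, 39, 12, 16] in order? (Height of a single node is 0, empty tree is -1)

Insertion order: [7, 17, 30, 39, 12, 16]
Tree (level-order array): [7, None, 17, 12, 30, None, 16, None, 39]
Compute height bottom-up (empty subtree = -1):
  height(16) = 1 + max(-1, -1) = 0
  height(12) = 1 + max(-1, 0) = 1
  height(39) = 1 + max(-1, -1) = 0
  height(30) = 1 + max(-1, 0) = 1
  height(17) = 1 + max(1, 1) = 2
  height(7) = 1 + max(-1, 2) = 3
Height = 3


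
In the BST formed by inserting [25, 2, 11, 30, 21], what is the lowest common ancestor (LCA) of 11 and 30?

Tree insertion order: [25, 2, 11, 30, 21]
Tree (level-order array): [25, 2, 30, None, 11, None, None, None, 21]
In a BST, the LCA of p=11, q=30 is the first node v on the
root-to-leaf path with p <= v <= q (go left if both < v, right if both > v).
Walk from root:
  at 25: 11 <= 25 <= 30, this is the LCA
LCA = 25


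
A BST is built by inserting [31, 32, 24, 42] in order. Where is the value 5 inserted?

Starting tree (level order): [31, 24, 32, None, None, None, 42]
Insertion path: 31 -> 24
Result: insert 5 as left child of 24
Final tree (level order): [31, 24, 32, 5, None, None, 42]


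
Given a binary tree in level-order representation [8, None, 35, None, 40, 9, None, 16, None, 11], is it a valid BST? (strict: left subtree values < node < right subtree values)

Level-order array: [8, None, 35, None, 40, 9, None, 16, None, 11]
Validate using subtree bounds (lo, hi): at each node, require lo < value < hi,
then recurse left with hi=value and right with lo=value.
Preorder trace (stopping at first violation):
  at node 8 with bounds (-inf, +inf): OK
  at node 35 with bounds (8, +inf): OK
  at node 40 with bounds (35, +inf): OK
  at node 9 with bounds (35, 40): VIOLATION
Node 9 violates its bound: not (35 < 9 < 40).
Result: Not a valid BST


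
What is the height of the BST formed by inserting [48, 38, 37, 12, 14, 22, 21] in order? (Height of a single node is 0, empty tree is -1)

Insertion order: [48, 38, 37, 12, 14, 22, 21]
Tree (level-order array): [48, 38, None, 37, None, 12, None, None, 14, None, 22, 21]
Compute height bottom-up (empty subtree = -1):
  height(21) = 1 + max(-1, -1) = 0
  height(22) = 1 + max(0, -1) = 1
  height(14) = 1 + max(-1, 1) = 2
  height(12) = 1 + max(-1, 2) = 3
  height(37) = 1 + max(3, -1) = 4
  height(38) = 1 + max(4, -1) = 5
  height(48) = 1 + max(5, -1) = 6
Height = 6


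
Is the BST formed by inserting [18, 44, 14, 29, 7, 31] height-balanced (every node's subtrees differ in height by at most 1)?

Tree (level-order array): [18, 14, 44, 7, None, 29, None, None, None, None, 31]
Definition: a tree is height-balanced if, at every node, |h(left) - h(right)| <= 1 (empty subtree has height -1).
Bottom-up per-node check:
  node 7: h_left=-1, h_right=-1, diff=0 [OK], height=0
  node 14: h_left=0, h_right=-1, diff=1 [OK], height=1
  node 31: h_left=-1, h_right=-1, diff=0 [OK], height=0
  node 29: h_left=-1, h_right=0, diff=1 [OK], height=1
  node 44: h_left=1, h_right=-1, diff=2 [FAIL (|1--1|=2 > 1)], height=2
  node 18: h_left=1, h_right=2, diff=1 [OK], height=3
Node 44 violates the condition: |1 - -1| = 2 > 1.
Result: Not balanced


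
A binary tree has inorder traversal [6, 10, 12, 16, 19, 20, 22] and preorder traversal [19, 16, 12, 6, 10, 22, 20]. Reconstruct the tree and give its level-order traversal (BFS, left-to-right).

Inorder:  [6, 10, 12, 16, 19, 20, 22]
Preorder: [19, 16, 12, 6, 10, 22, 20]
Algorithm: preorder visits root first, so consume preorder in order;
for each root, split the current inorder slice at that value into
left-subtree inorder and right-subtree inorder, then recurse.
Recursive splits:
  root=19; inorder splits into left=[6, 10, 12, 16], right=[20, 22]
  root=16; inorder splits into left=[6, 10, 12], right=[]
  root=12; inorder splits into left=[6, 10], right=[]
  root=6; inorder splits into left=[], right=[10]
  root=10; inorder splits into left=[], right=[]
  root=22; inorder splits into left=[20], right=[]
  root=20; inorder splits into left=[], right=[]
Reconstructed level-order: [19, 16, 22, 12, 20, 6, 10]


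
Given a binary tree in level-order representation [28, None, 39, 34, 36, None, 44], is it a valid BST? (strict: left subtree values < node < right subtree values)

Level-order array: [28, None, 39, 34, 36, None, 44]
Validate using subtree bounds (lo, hi): at each node, require lo < value < hi,
then recurse left with hi=value and right with lo=value.
Preorder trace (stopping at first violation):
  at node 28 with bounds (-inf, +inf): OK
  at node 39 with bounds (28, +inf): OK
  at node 34 with bounds (28, 39): OK
  at node 44 with bounds (34, 39): VIOLATION
Node 44 violates its bound: not (34 < 44 < 39).
Result: Not a valid BST
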